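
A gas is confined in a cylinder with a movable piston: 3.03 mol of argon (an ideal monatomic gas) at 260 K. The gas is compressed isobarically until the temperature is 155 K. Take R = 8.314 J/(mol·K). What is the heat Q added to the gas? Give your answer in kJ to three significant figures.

Q ≈ -6.61 kJ

Isobaric: W = nRΔT = (3.03)(8.314)(-105) = -2645 J.
ΔU = nCᵥΔT with Cᵥ = 3R/2: ΔU = (3.03)(12.47)(-105) = -3968 J.
Q = ΔU + W = -3968 − 2645 = -6613 J.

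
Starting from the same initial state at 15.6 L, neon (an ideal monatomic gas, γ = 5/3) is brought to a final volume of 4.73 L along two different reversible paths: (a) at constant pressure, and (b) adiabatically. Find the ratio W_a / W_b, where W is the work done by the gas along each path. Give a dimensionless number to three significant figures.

W_a / W_b ≈ 0.382

Path (a) isobaric: W = P₁(V₂ − V₁) → W_a/(P₁V₁) = -0.6968.
Path (b) adiabatic: W = P₁V₁(1 − (V₁/V₂)^(γ−1))/(γ−1) → W_b/(P₁V₁) = -1.824.
W_a / W_b = -0.6968 / -1.824 = 0.3821.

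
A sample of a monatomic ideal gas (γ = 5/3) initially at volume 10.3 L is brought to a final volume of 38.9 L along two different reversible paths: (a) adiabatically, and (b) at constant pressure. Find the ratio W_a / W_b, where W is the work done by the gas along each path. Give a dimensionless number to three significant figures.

W_a / W_b ≈ 0.317

Path (a) adiabatic: W = P₁V₁(1 − (V₁/V₂)^(γ−1))/(γ−1) → W_a/(P₁V₁) = 0.8815.
Path (b) isobaric: W = P₁(V₂ − V₁) → W_b/(P₁V₁) = 2.777.
W_a / W_b = 0.8815 / 2.777 = 0.3175.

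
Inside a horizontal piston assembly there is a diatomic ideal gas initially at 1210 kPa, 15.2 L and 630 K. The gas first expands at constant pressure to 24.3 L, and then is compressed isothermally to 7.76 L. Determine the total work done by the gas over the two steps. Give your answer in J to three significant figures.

Step 1 (isobaric): W = PΔV = (1210 kPa)(24.3 − 15.2 L) = 11011 J.
After step 1: P = 1210 kPa, V = 24.3 L, T = 1007 K.
Step 2 (isothermal): W = P₁V₁ ln(V₂/V₁) = (29403) ln(7.76/24.3) = -33563 J.
W_total = 11011 − 33563 = -22552 J.

W_total ≈ -22600 J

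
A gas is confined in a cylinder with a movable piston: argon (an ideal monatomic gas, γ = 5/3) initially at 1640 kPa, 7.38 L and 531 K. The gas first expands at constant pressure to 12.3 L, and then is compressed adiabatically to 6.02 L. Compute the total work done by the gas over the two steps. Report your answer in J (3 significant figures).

Step 1 (isobaric): W = PΔV = (1640 kPa)(12.3 − 7.38 L) = 8069 J.
After step 1: P = 1640 kPa, V = 12.3 L, T = 885 K.
Step 2 (adiabatic): W = (P₁V₁ − P₂V₂)/(γ−1) = (20172 − 32480)/0.667 = -18463 J.
W_total = 8069 − 18463 = -10394 J.

W_total ≈ -10400 J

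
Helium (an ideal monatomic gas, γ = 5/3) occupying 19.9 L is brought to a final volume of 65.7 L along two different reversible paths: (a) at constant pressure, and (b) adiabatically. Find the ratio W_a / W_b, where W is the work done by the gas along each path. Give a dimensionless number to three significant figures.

W_a / W_b ≈ 2.79

Path (a) isobaric: W = P₁(V₂ − V₁) → W_a/(P₁V₁) = 2.302.
Path (b) adiabatic: W = P₁V₁(1 − (V₁/V₂)^(γ−1))/(γ−1) → W_b/(P₁V₁) = 0.8235.
W_a / W_b = 2.302 / 0.8235 = 2.795.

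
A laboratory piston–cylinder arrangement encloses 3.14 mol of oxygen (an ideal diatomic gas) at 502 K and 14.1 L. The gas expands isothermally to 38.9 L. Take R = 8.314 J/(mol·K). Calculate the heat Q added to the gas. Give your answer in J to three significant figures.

Q ≈ 13300 J

Isothermal ⇒ ΔU = 0, so Q = W = nRT ln(V₂/V₁).
Q = (3.14)(8.314)(502) ln(38.9/14.1) = 13105 × 1.015 = 13299 J.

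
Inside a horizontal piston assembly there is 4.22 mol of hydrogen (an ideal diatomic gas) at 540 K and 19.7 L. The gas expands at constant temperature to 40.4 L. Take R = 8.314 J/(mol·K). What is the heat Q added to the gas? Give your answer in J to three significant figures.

Q ≈ 13600 J

Isothermal ⇒ ΔU = 0, so Q = W = nRT ln(V₂/V₁).
Q = (4.22)(8.314)(540) ln(40.4/19.7) = 18946 × 0.7182 = 13607 J.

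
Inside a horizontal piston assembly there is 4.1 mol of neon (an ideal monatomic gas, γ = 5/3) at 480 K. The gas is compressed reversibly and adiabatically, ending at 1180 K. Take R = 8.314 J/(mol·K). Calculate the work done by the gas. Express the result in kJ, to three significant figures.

Adiabatic ⇒ Q = 0, so W_by = −ΔU = nCᵥ(T₁ − T₂).
Cᵥ = 3R/2 = 12.47 J/(mol·K).
W = (4.1)(12.47)(480 − 1180) = -35792 J.

W ≈ -35.8 kJ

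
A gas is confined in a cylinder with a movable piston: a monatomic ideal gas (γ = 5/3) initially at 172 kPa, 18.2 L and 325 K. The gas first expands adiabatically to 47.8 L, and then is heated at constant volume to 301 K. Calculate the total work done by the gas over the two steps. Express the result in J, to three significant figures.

W_total ≈ 2230 J

Step 1 (adiabatic): W = (P₁V₁ − P₂V₂)/(γ−1) = (3130 − 1644)/0.667 = 2229 J.
Step 2 (isochoric): W = 0 (constant volume).
W_total = 2229 + 0 = 2229 J.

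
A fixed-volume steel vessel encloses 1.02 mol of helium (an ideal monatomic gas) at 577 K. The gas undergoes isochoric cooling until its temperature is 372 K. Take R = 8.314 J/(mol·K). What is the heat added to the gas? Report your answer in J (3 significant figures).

Constant volume ⇒ W = 0, so Q = ΔU = nCᵥΔT with Cᵥ = 3R/2 = 12.47 J/(mol·K).
ΔU = (1.02)(12.47)(372 − 577) = -2608 J.

Q ≈ -2610 J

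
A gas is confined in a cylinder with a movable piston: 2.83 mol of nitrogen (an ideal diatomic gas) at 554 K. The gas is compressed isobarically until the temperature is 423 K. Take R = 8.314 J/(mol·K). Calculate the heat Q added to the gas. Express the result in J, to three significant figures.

Q ≈ -10800 J

Isobaric: W = nRΔT = (2.83)(8.314)(-131) = -3082 J.
ΔU = nCᵥΔT with Cᵥ = 5R/2: ΔU = (2.83)(20.79)(-131) = -7706 J.
Q = ΔU + W = -7706 − 3082 = -10788 J.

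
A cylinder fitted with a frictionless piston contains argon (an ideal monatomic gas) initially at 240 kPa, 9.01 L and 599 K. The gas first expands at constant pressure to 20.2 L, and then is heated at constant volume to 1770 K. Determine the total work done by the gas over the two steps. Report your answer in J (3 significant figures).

Step 1 (isobaric): W = PΔV = (240 kPa)(20.2 − 9.01 L) = 2686 J.
Step 2 (isochoric): W = 0 (constant volume).
W_total = 2686 + 0 = 2686 J.

W_total ≈ 2690 J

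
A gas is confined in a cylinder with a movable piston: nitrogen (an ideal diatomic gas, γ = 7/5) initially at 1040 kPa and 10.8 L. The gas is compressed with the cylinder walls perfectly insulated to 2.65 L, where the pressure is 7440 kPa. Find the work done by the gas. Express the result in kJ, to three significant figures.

W ≈ -21.2 kJ

Adiabatic: W = (P₁V₁ − P₂V₂)/(γ − 1) with γ = 7/5.
P₁V₁ = 11232 J, P₂V₂ = 19716 J.
W = (11232 − 19716) / 0.4 = -21210 J.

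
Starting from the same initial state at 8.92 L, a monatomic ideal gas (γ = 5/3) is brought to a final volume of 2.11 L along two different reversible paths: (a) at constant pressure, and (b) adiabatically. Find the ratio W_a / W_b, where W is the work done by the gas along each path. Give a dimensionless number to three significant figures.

W_a / W_b ≈ 0.315

Path (a) isobaric: W = P₁(V₂ − V₁) → W_a/(P₁V₁) = -0.7635.
Path (b) adiabatic: W = P₁V₁(1 − (V₁/V₂)^(γ−1))/(γ−1) → W_b/(P₁V₁) = -2.422.
W_a / W_b = -0.7635 / -2.422 = 0.3152.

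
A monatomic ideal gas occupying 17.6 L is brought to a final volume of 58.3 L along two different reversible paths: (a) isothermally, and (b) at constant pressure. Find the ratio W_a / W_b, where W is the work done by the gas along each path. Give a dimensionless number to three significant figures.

W_a / W_b ≈ 0.518

Path (a) isothermal: W = P₁V₁ ln(V₂/V₁) → W_a/(P₁V₁) = 1.198.
Path (b) isobaric: W = P₁(V₂ − V₁) → W_b/(P₁V₁) = 2.312.
W_a / W_b = 1.198 / 2.312 = 0.5179.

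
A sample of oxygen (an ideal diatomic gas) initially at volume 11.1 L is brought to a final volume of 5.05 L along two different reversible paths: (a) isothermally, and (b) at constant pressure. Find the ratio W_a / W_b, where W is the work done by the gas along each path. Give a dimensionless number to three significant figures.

Path (a) isothermal: W = P₁V₁ ln(V₂/V₁) → W_a/(P₁V₁) = -0.7876.
Path (b) isobaric: W = P₁(V₂ − V₁) → W_b/(P₁V₁) = -0.545.
W_a / W_b = -0.7876 / -0.545 = 1.445.

W_a / W_b ≈ 1.44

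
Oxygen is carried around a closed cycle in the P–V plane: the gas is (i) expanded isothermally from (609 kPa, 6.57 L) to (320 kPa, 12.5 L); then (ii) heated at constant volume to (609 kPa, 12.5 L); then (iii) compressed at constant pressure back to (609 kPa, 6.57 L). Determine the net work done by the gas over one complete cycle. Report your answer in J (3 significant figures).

W_net ≈ -1040 J

Leg (i): W = PᵢVᵢ ln(V_f/Vᵢ) = (4001) ln(12.5/6.57) = 2574 J.
Leg (ii): W = 0.
Leg (iii): W = PΔV = (609)(6.57 − 12.5) = -3611 J.
W_net = 2574 − 3611 = -1038 J.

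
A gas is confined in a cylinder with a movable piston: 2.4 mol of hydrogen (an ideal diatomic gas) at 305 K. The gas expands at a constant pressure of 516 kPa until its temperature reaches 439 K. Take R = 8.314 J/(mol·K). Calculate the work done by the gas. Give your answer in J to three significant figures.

Isobaric: W = P ΔV = nR ΔT.
W = (2.4)(8.314)(439 − 305) = 2674 J.

W ≈ 2670 J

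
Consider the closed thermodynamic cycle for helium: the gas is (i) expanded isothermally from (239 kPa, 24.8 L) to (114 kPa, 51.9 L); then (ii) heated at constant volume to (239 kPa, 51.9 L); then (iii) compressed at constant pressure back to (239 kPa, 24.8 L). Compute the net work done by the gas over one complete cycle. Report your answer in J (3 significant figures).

W_net ≈ -2100 J

Leg (i): W = PᵢVᵢ ln(V_f/Vᵢ) = (5927) ln(51.9/24.8) = 4377 J.
Leg (ii): W = 0.
Leg (iii): W = PΔV = (239)(24.8 − 51.9) = -6477 J.
W_net = 4377 − 6477 = -2100 J.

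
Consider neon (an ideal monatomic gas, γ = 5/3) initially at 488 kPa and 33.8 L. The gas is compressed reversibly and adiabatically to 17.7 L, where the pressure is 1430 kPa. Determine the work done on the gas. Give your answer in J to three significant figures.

W ≈ 13200 J

Adiabatic: W = (P₁V₁ − P₂V₂)/(γ − 1) with γ = 5/3.
P₁V₁ = 16494 J, P₂V₂ = 25311 J.
W = (16494 − 25311) / 0.6667 = -13225 J.
Work on gas = −W_by = 13225 J.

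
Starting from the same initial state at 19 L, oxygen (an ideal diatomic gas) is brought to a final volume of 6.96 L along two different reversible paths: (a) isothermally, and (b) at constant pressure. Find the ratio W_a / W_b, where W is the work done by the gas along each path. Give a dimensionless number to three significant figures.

Path (a) isothermal: W = P₁V₁ ln(V₂/V₁) → W_a/(P₁V₁) = -1.004.
Path (b) isobaric: W = P₁(V₂ − V₁) → W_b/(P₁V₁) = -0.6337.
W_a / W_b = -1.004 / -0.6337 = 1.585.

W_a / W_b ≈ 1.58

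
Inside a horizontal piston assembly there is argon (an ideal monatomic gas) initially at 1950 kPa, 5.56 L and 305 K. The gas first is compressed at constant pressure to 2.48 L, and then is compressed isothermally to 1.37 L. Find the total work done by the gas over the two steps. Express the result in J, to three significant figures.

W_total ≈ -8880 J

Step 1 (isobaric): W = PΔV = (1950 kPa)(2.48 − 5.56 L) = -6006 J.
After step 1: P = 1950 kPa, V = 2.48 L, T = 136 K.
Step 2 (isothermal): W = P₁V₁ ln(V₂/V₁) = (4836) ln(1.37/2.48) = -2870 J.
W_total = -6006 − 2870 = -8876 J.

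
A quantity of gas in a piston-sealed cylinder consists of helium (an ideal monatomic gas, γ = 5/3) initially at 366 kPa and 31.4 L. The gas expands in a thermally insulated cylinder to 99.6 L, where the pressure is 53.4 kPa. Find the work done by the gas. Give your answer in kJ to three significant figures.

W ≈ 9.26 kJ

Adiabatic: W = (P₁V₁ − P₂V₂)/(γ − 1) with γ = 5/3.
P₁V₁ = 11492 J, P₂V₂ = 5319 J.
W = (11492 − 5319) / 0.6667 = 9261 J.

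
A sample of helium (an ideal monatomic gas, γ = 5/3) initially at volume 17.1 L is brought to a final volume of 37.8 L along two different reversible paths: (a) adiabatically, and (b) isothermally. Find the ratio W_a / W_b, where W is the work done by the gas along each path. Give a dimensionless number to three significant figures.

W_a / W_b ≈ 0.777

Path (a) adiabatic: W = P₁V₁(1 − (V₁/V₂)^(γ−1))/(γ−1) → W_a/(P₁V₁) = 0.6161.
Path (b) isothermal: W = P₁V₁ ln(V₂/V₁) → W_b/(P₁V₁) = 0.7932.
W_a / W_b = 0.6161 / 0.7932 = 0.7766.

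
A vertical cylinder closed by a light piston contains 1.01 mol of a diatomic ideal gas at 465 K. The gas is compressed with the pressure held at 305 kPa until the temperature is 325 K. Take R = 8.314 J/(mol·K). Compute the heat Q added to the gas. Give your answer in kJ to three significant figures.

Q ≈ -4.11 kJ

Isobaric: W = nRΔT = (1.01)(8.314)(-140) = -1176 J.
ΔU = nCᵥΔT with Cᵥ = 5R/2: ΔU = (1.01)(20.79)(-140) = -2939 J.
Q = ΔU + W = -2939 − 1176 = -4115 J.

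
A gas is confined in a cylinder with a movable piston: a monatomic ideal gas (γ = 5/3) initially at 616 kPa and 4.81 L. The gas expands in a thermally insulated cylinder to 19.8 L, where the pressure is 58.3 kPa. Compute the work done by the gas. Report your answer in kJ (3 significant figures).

W ≈ 2.71 kJ

Adiabatic: W = (P₁V₁ − P₂V₂)/(γ − 1) with γ = 5/3.
P₁V₁ = 2963 J, P₂V₂ = 1154 J.
W = (2963 − 1154) / 0.6667 = 2713 J.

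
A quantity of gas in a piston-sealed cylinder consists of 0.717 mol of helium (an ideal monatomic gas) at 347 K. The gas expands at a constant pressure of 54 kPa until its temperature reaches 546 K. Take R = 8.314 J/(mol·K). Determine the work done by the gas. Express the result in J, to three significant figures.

Isobaric: W = P ΔV = nR ΔT.
W = (0.717)(8.314)(546 − 347) = 1186 J.

W ≈ 1190 J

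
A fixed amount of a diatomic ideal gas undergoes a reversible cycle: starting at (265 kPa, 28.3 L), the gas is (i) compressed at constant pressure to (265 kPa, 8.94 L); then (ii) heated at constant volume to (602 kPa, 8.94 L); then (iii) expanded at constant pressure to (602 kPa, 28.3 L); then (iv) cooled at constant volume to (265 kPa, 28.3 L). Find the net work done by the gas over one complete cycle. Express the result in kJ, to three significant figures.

Constant-volume legs do no work.
W(i) = (265)(8.94 − 28.3) = -5130 J; W(iii) = (602)(28.3 − 8.94) = 11655 J.
W_net = -5130 + 11655 = 6524 J (the clockwise enclosed area).

W_net ≈ 6.52 kJ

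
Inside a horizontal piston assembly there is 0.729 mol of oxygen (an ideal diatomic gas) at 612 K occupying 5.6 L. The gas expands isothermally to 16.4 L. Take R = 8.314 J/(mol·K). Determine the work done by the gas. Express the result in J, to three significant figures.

Isothermal: W = nRT ln(V₂/V₁).
W = (0.729)(8.314)(612) × ln(16.4/5.6)
  = 3709 × 1.075
W_by_gas = 3986 J.

W ≈ 3990 J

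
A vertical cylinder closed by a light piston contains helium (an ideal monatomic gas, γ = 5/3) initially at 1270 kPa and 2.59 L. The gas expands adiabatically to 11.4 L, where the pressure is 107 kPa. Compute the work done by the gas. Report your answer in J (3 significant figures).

W ≈ 3100 J

Adiabatic: W = (P₁V₁ − P₂V₂)/(γ − 1) with γ = 5/3.
P₁V₁ = 3289 J, P₂V₂ = 1220 J.
W = (3289 − 1220) / 0.6667 = 3104 J.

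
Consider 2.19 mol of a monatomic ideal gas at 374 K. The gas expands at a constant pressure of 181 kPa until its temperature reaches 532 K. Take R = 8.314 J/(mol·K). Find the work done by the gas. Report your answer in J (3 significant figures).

W ≈ 2880 J

Isobaric: W = P ΔV = nR ΔT.
W = (2.19)(8.314)(532 − 374) = 2877 J.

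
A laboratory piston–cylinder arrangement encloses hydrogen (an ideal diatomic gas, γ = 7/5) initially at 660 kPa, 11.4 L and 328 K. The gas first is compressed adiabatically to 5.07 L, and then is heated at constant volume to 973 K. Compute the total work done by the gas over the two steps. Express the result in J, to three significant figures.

W_total ≈ -7200 J

Step 1 (adiabatic): W = (P₁V₁ − P₂V₂)/(γ−1) = (7524 − 10404)/0.4 = -7200 J.
Step 2 (isochoric): W = 0 (constant volume).
W_total = -7200 + 0 = -7200 J.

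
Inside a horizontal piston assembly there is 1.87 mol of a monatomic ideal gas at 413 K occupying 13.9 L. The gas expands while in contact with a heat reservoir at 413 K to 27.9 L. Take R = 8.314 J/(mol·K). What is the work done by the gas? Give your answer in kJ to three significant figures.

Isothermal: W = nRT ln(V₂/V₁).
W = (1.87)(8.314)(413) × ln(27.9/13.9)
  = 6421 × 0.6967
W_by_gas = 4474 J.

W ≈ 4.47 kJ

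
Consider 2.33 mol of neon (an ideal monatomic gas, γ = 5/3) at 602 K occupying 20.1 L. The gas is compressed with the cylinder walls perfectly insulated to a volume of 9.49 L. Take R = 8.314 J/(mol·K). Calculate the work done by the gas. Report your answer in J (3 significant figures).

Adiabatic: TV^(γ−1) = const with γ = 5/3.
T₂ = T₁ (V₁/V₂)^(γ−1) = 602 × (20.1/9.49)^0.667 = 602 × 1.649 = 992.8 K.
W_by = nCᵥ(T₁ − T₂) = (2.33)(12.47)(602 − 992.8) = -11357 J.

W ≈ -11400 J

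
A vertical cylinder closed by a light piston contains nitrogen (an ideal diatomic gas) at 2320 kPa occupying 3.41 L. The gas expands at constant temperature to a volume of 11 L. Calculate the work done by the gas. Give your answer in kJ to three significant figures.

Isothermal: W = nRT ln(V₂/V₁) = P₁V₁ ln(V₂/V₁).
P₁V₁ = (2320 kPa)(3.41 L) = 7911 J.
W = 7911 × ln(11/3.41) = 7911 × 1.171
W_by_gas = 9265 J.

W ≈ 9.27 kJ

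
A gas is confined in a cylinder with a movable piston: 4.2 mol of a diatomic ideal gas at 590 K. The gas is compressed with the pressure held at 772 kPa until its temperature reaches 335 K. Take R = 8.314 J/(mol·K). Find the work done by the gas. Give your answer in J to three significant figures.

Isobaric: W = P ΔV = nR ΔT.
W = (4.2)(8.314)(335 − 590) = -8904 J.

W ≈ -8900 J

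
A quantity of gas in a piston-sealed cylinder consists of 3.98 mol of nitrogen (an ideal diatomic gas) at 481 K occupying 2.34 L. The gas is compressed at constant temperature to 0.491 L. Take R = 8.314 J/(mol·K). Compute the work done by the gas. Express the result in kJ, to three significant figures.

Isothermal: W = nRT ln(V₂/V₁).
W = (3.98)(8.314)(481) × ln(0.491/2.34)
  = 15916 × -1.561
W_by_gas = -24852 J.

W ≈ -24.9 kJ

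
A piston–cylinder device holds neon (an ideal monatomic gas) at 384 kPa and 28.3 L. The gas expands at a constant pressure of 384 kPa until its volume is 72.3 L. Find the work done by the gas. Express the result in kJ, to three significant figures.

W ≈ 16.9 kJ

Isobaric: W = P ΔV.
W = (384 kPa)(72.3 − 28.3 L) = (384)(44) = 16896 J.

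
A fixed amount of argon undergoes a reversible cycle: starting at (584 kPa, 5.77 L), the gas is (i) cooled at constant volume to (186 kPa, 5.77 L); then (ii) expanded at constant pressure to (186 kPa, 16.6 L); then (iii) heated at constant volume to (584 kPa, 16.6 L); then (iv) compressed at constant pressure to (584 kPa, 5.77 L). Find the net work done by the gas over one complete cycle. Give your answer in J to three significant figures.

Constant-volume legs do no work.
W(ii) = (186)(16.6 − 5.77) = 2014 J; W(iv) = (584)(5.77 − 16.6) = -6325 J.
W_net = 2014 − 6325 = -4310 J (the counter-clockwise enclosed area).

W_net ≈ -4310 J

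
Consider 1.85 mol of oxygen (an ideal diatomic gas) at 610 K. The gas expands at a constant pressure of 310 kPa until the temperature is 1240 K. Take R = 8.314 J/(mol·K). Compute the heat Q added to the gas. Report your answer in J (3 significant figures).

Q ≈ 33900 J

Isobaric: W = nRΔT = (1.85)(8.314)(630) = 9690 J.
ΔU = nCᵥΔT with Cᵥ = 5R/2: ΔU = (1.85)(20.79)(630) = 24225 J.
Q = ΔU + W = 24225 + 9690 = 33915 J.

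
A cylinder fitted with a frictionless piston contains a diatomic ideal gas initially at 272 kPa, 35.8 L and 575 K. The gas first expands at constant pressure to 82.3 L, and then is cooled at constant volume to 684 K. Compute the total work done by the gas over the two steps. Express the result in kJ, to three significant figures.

W_total ≈ 12.6 kJ

Step 1 (isobaric): W = PΔV = (272 kPa)(82.3 − 35.8 L) = 12648 J.
Step 2 (isochoric): W = 0 (constant volume).
W_total = 12648 + 0 = 12648 J.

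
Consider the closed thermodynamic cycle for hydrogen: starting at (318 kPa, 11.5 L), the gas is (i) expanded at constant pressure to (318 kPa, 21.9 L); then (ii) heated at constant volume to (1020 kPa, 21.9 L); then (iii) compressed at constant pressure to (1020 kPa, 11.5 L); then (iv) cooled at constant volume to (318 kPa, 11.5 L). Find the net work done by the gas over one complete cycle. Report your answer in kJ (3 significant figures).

W_net ≈ -7.30 kJ

Constant-volume legs do no work.
W(i) = (318)(21.9 − 11.5) = 3307 J; W(iii) = (1020)(11.5 − 21.9) = -10608 J.
W_net = 3307 − 10608 = -7301 J (the counter-clockwise enclosed area).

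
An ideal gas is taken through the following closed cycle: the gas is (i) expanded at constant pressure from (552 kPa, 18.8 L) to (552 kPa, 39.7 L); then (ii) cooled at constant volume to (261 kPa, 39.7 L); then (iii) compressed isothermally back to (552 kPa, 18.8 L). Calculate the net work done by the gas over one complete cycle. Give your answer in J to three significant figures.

W_net ≈ 3790 J

Leg (i): W = PΔV = (552)(39.7 − 18.8) = 11537 J.
Leg (ii): W = 0.
Leg (iii): W = PᵢVᵢ ln(V_f/Vᵢ) = (10362) ln(18.8/39.7) = -7745 J.
W_net = 11537 − 7745 = 3791 J.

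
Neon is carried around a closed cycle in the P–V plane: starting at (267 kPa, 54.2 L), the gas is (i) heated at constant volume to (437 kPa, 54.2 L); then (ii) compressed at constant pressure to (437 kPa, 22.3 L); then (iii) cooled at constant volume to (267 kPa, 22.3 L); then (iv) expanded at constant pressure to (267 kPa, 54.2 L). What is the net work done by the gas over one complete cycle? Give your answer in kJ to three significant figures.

W_net ≈ -5.42 kJ

Constant-volume legs do no work.
W(ii) = (437)(22.3 − 54.2) = -13940 J; W(iv) = (267)(54.2 − 22.3) = 8517 J.
W_net = -13940 + 8517 = -5423 J (the counter-clockwise enclosed area).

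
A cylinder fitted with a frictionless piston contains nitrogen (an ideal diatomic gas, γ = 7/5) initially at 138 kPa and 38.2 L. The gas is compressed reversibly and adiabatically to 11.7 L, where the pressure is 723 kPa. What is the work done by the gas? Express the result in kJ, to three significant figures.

Adiabatic: W = (P₁V₁ − P₂V₂)/(γ − 1) with γ = 7/5.
P₁V₁ = 5272 J, P₂V₂ = 8459 J.
W = (5272 − 8459) / 0.4 = -7969 J.

W ≈ -7.97 kJ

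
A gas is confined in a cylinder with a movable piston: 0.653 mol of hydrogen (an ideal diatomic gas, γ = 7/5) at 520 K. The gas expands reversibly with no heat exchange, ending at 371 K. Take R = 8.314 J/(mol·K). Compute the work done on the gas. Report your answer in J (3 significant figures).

W ≈ -2020 J

Adiabatic ⇒ Q = 0, so W_by = −ΔU = nCᵥ(T₁ − T₂).
Cᵥ = 5R/2 = 20.79 J/(mol·K).
W = (0.653)(20.79)(520 − 371) = 2022 J.
Work on gas = −W_by = -2022 J.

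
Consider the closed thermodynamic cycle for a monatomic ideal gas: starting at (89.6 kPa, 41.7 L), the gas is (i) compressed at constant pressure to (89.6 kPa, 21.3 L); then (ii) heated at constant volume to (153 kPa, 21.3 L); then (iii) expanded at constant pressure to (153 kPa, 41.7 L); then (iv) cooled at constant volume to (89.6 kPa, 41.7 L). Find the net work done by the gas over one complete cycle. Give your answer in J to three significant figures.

Constant-volume legs do no work.
W(i) = (89.6)(21.3 − 41.7) = -1828 J; W(iii) = (153)(41.7 − 21.3) = 3121 J.
W_net = -1828 + 3121 = 1293 J (the clockwise enclosed area).

W_net ≈ 1290 J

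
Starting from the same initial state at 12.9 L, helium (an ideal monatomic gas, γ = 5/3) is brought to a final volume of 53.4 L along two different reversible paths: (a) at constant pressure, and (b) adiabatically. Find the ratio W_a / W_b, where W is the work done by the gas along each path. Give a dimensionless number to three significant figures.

W_a / W_b ≈ 3.42

Path (a) isobaric: W = P₁(V₂ − V₁) → W_a/(P₁V₁) = 3.14.
Path (b) adiabatic: W = P₁V₁(1 − (V₁/V₂)^(γ−1))/(γ−1) → W_b/(P₁V₁) = 0.9182.
W_a / W_b = 3.14 / 0.9182 = 3.419.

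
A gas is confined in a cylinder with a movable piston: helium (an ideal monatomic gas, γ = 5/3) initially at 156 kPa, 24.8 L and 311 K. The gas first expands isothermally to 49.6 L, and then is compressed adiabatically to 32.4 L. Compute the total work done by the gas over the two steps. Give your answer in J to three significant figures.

Step 1 (isothermal): W = P₁V₁ ln(V₂/V₁) = (3869) ln(49.6/24.8) = 2682 J.
After step 1: P = 78 kPa, V = 49.6 L, T = 311 K.
Step 2 (adiabatic): W = (P₁V₁ − P₂V₂)/(γ−1) = (3869 − 5139)/0.667 = -1905 J.
W_total = 2682 − 1905 = 776.5 J.

W_total ≈ 777 J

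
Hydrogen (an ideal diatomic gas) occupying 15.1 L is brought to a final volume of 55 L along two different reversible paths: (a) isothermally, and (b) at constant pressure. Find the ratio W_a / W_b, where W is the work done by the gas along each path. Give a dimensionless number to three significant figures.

W_a / W_b ≈ 0.489

Path (a) isothermal: W = P₁V₁ ln(V₂/V₁) → W_a/(P₁V₁) = 1.293.
Path (b) isobaric: W = P₁(V₂ − V₁) → W_b/(P₁V₁) = 2.642.
W_a / W_b = 1.293 / 2.642 = 0.4892.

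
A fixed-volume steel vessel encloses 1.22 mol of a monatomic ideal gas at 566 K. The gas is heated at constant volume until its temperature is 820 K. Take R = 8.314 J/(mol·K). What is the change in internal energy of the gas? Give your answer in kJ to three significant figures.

ΔU ≈ 3.86 kJ

Constant volume ⇒ W = 0, so Q = ΔU = nCᵥΔT with Cᵥ = 3R/2 = 12.47 J/(mol·K).
ΔU = (1.22)(12.47)(820 − 566) = 3865 J.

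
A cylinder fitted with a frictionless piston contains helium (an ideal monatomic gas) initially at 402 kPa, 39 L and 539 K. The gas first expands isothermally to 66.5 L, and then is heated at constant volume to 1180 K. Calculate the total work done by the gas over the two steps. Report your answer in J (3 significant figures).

Step 1 (isothermal): W = P₁V₁ ln(V₂/V₁) = (15678) ln(66.5/39) = 8366 J.
Step 2 (isochoric): W = 0 (constant volume).
W_total = 8366 + 0 = 8366 J.

W_total ≈ 8370 J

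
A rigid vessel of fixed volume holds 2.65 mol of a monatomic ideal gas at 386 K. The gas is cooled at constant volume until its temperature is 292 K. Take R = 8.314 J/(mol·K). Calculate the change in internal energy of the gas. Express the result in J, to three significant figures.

Constant volume ⇒ W = 0, so Q = ΔU = nCᵥΔT with Cᵥ = 3R/2 = 12.47 J/(mol·K).
ΔU = (2.65)(12.47)(292 − 386) = -3107 J.

ΔU ≈ -3110 J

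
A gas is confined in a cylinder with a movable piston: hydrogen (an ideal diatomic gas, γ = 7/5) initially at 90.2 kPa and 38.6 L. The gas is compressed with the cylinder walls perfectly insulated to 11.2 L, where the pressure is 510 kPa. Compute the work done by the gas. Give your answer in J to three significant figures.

W ≈ -5580 J

Adiabatic: W = (P₁V₁ − P₂V₂)/(γ − 1) with γ = 7/5.
P₁V₁ = 3482 J, P₂V₂ = 5712 J.
W = (3482 − 5712) / 0.4 = -5576 J.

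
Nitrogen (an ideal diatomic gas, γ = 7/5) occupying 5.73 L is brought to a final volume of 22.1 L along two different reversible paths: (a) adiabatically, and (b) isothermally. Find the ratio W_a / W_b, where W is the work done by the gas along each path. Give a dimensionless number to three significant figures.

Path (a) adiabatic: W = P₁V₁(1 − (V₁/V₂)^(γ−1))/(γ−1) → W_a/(P₁V₁) = 1.043.
Path (b) isothermal: W = P₁V₁ ln(V₂/V₁) → W_b/(P₁V₁) = 1.35.
W_a / W_b = 1.043 / 1.35 = 0.7727.

W_a / W_b ≈ 0.773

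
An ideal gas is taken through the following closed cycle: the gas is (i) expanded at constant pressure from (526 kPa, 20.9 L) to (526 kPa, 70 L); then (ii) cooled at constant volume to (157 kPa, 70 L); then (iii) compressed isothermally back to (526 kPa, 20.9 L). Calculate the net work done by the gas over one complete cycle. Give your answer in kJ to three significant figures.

Leg (i): W = PΔV = (526)(70 − 20.9) = 25827 J.
Leg (ii): W = 0.
Leg (iii): W = PᵢVᵢ ln(V_f/Vᵢ) = (10990) ln(20.9/70) = -13284 J.
W_net = 25827 − 13284 = 12542 J.

W_net ≈ 12.5 kJ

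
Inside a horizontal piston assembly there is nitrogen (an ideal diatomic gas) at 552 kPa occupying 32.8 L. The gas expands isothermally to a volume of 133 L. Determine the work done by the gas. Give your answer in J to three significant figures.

Isothermal: W = nRT ln(V₂/V₁) = P₁V₁ ln(V₂/V₁).
P₁V₁ = (552 kPa)(32.8 L) = 18106 J.
W = 18106 × ln(133/32.8) = 18106 × 1.4
W_by_gas = 25346 J.

W ≈ 25300 J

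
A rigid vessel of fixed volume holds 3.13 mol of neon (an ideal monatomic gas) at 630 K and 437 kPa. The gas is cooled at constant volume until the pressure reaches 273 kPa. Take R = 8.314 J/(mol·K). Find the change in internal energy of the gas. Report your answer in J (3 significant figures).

ΔU ≈ -9230 J

Constant volume ⇒ W = 0, so Q = ΔU = nCᵥΔT with Cᵥ = 3R/2 = 12.47 J/(mol·K).
At constant V, T₂/T₁ = P₂/P₁ ⇒ ΔT = T₁(P₂/P₁ − 1) = 630·(273/437 − 1) = -236.4 K.
ΔU = (3.13)(12.47)(-236.4) = -9229 J.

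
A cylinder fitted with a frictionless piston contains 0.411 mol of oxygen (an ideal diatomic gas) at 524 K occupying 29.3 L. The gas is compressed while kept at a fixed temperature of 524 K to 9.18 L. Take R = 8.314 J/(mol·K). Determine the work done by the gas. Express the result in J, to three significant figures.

W ≈ -2080 J

Isothermal: W = nRT ln(V₂/V₁).
W = (0.411)(8.314)(524) × ln(9.18/29.3)
  = 1791 × -1.161
W_by_gas = -2078 J.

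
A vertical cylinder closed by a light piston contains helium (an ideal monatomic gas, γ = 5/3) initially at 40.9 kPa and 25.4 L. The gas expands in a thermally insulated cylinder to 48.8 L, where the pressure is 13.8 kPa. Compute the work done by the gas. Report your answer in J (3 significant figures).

W ≈ 548 J

Adiabatic: W = (P₁V₁ − P₂V₂)/(γ − 1) with γ = 5/3.
P₁V₁ = 1039 J, P₂V₂ = 673.4 J.
W = (1039 − 673.4) / 0.6667 = 548.1 J.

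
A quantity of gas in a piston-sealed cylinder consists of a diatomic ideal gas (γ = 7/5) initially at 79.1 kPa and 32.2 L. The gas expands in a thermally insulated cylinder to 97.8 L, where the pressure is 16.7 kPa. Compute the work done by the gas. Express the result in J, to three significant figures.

Adiabatic: W = (P₁V₁ − P₂V₂)/(γ − 1) with γ = 7/5.
P₁V₁ = 2547 J, P₂V₂ = 1633 J.
W = (2547 − 1633) / 0.4 = 2284 J.

W ≈ 2280 J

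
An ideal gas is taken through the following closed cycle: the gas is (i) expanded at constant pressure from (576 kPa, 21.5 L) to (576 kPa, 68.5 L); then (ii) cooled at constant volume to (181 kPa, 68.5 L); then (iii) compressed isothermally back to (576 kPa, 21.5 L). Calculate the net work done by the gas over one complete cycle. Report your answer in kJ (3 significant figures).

W_net ≈ 12.7 kJ

Leg (i): W = PΔV = (576)(68.5 − 21.5) = 27072 J.
Leg (ii): W = 0.
Leg (iii): W = PᵢVᵢ ln(V_f/Vᵢ) = (12398) ln(21.5/68.5) = -14367 J.
W_net = 27072 − 14367 = 12705 J.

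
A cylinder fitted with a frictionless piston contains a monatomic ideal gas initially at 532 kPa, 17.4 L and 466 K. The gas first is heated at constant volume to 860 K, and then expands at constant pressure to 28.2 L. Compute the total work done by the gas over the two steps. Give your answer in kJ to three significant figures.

Step 1 (isochoric): W = 0 (constant volume).
After step 1: P = 981.8 kPa (V unchanged).
Step 2 (isobaric): W = PΔV = (981.8 kPa)(28.2 − 17.4 L) = 10603 J.
W_total = 0 + 10603 = 10603 J.

W_total ≈ 10.6 kJ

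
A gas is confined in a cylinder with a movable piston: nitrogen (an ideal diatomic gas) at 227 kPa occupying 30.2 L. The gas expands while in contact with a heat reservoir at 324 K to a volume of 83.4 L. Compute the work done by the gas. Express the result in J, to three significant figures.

W ≈ 6960 J

Isothermal: W = nRT ln(V₂/V₁) = P₁V₁ ln(V₂/V₁).
P₁V₁ = (227 kPa)(30.2 L) = 6855 J.
W = 6855 × ln(83.4/30.2) = 6855 × 1.016
W_by_gas = 6964 J.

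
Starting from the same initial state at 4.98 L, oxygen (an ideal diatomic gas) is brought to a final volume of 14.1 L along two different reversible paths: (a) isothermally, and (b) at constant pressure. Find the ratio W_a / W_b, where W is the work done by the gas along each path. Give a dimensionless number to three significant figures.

Path (a) isothermal: W = P₁V₁ ln(V₂/V₁) → W_a/(P₁V₁) = 1.041.
Path (b) isobaric: W = P₁(V₂ − V₁) → W_b/(P₁V₁) = 1.831.
W_a / W_b = 1.041 / 1.831 = 0.5683.

W_a / W_b ≈ 0.568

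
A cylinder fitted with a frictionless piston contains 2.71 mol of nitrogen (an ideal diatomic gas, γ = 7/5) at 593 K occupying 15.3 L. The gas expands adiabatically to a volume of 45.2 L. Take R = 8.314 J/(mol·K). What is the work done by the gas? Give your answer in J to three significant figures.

Adiabatic: TV^(γ−1) = const with γ = 7/5.
T₂ = T₁ (V₁/V₂)^(γ−1) = 593 × (15.3/45.2)^0.4 = 593 × 0.6484 = 384.5 K.
W_by = nCᵥ(T₁ − T₂) = (2.71)(20.79)(593 − 384.5) = 11745 J.

W ≈ 11700 J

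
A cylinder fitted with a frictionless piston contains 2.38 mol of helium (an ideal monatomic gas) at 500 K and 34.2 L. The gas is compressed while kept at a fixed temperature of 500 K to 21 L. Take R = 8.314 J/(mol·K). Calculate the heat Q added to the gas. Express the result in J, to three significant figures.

Isothermal ⇒ ΔU = 0, so Q = W = nRT ln(V₂/V₁).
Q = (2.38)(8.314)(500) ln(21/34.2) = 9894 × -0.4877 = -4825 J.

Q ≈ -4830 J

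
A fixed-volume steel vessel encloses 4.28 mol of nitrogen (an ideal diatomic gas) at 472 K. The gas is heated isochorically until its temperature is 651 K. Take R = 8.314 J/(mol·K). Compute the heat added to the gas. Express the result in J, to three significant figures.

Constant volume ⇒ W = 0, so Q = ΔU = nCᵥΔT with Cᵥ = 5R/2 = 20.79 J/(mol·K).
ΔU = (4.28)(20.79)(651 − 472) = 15924 J.

Q ≈ 15900 J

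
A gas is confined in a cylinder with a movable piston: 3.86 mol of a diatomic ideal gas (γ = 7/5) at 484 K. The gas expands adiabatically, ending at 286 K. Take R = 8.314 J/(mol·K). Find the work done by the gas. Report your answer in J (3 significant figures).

Adiabatic ⇒ Q = 0, so W_by = −ΔU = nCᵥ(T₁ − T₂).
Cᵥ = 5R/2 = 20.79 J/(mol·K).
W = (3.86)(20.79)(484 − 286) = 15886 J.

W ≈ 15900 J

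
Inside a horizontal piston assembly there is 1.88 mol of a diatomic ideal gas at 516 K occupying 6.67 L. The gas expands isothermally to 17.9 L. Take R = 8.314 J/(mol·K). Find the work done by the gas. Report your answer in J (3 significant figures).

W ≈ 7960 J

Isothermal: W = nRT ln(V₂/V₁).
W = (1.88)(8.314)(516) × ln(17.9/6.67)
  = 8065 × 0.9872
W_by_gas = 7962 J.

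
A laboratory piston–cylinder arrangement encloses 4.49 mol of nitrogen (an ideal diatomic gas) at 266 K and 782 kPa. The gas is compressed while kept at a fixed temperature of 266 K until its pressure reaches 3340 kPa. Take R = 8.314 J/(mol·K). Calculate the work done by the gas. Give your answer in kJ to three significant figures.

Isothermal process: W = nRT ln(V₂/V₁) = nRT ln(P₁/P₂).
W = (4.49)(8.314)(266) × ln(782/3340)
  = 9930 × ln(0.2341) = 9930 × -1.452
W_by_gas = -14417 J.

W ≈ -14.4 kJ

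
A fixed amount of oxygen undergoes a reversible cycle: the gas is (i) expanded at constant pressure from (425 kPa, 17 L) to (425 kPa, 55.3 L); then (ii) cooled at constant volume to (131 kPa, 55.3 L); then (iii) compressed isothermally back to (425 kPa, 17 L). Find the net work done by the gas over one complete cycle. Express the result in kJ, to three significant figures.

W_net ≈ 7.73 kJ

Leg (i): W = PΔV = (425)(55.3 − 17) = 16277 J.
Leg (ii): W = 0.
Leg (iii): W = PᵢVᵢ ln(V_f/Vᵢ) = (7244) ln(17/55.3) = -8545 J.
W_net = 16277 − 8545 = 7732 J.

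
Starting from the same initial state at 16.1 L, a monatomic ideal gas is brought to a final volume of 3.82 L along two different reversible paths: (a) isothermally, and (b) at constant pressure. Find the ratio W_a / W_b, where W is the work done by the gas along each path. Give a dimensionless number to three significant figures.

Path (a) isothermal: W = P₁V₁ ln(V₂/V₁) → W_a/(P₁V₁) = -1.439.
Path (b) isobaric: W = P₁(V₂ − V₁) → W_b/(P₁V₁) = -0.7627.
W_a / W_b = -1.439 / -0.7627 = 1.886.

W_a / W_b ≈ 1.89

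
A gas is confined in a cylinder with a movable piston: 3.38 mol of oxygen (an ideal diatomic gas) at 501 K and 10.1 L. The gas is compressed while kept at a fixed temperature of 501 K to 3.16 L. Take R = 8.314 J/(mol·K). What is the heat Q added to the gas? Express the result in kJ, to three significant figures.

Q ≈ -16.4 kJ

Isothermal ⇒ ΔU = 0, so Q = W = nRT ln(V₂/V₁).
Q = (3.38)(8.314)(501) ln(3.16/10.1) = 14079 × -1.162 = -16359 J.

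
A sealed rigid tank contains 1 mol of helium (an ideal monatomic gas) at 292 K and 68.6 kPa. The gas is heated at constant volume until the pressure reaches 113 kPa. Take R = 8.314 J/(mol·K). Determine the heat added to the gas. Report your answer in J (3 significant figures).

Constant volume ⇒ W = 0, so Q = ΔU = nCᵥΔT with Cᵥ = 3R/2 = 12.47 J/(mol·K).
At constant V, T₂/T₁ = P₂/P₁ ⇒ ΔT = T₁(P₂/P₁ − 1) = 292·(113/68.6 − 1) = 189 K.
ΔU = (1)(12.47)(189) = 2357 J.

Q ≈ 2360 J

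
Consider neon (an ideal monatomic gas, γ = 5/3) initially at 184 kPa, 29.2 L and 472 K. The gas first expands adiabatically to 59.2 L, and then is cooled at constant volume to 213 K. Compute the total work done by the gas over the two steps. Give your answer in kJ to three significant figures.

Step 1 (adiabatic): W = (P₁V₁ − P₂V₂)/(γ−1) = (5373 − 3354)/0.667 = 3028 J.
Step 2 (isochoric): W = 0 (constant volume).
W_total = 3028 + 0 = 3028 J.

W_total ≈ 3.03 kJ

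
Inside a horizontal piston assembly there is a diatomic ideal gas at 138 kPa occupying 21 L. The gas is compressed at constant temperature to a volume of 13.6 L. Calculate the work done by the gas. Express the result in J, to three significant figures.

W ≈ -1260 J

Isothermal: W = nRT ln(V₂/V₁) = P₁V₁ ln(V₂/V₁).
P₁V₁ = (138 kPa)(21 L) = 2898 J.
W = 2898 × ln(13.6/21) = 2898 × -0.4345
W_by_gas = -1259 J.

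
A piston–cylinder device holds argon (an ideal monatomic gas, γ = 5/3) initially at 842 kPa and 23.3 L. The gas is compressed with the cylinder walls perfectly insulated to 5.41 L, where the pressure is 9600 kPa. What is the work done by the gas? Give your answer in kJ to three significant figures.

W ≈ -48.5 kJ

Adiabatic: W = (P₁V₁ − P₂V₂)/(γ − 1) with γ = 5/3.
P₁V₁ = 19619 J, P₂V₂ = 51936 J.
W = (19619 − 51936) / 0.6667 = -48476 J.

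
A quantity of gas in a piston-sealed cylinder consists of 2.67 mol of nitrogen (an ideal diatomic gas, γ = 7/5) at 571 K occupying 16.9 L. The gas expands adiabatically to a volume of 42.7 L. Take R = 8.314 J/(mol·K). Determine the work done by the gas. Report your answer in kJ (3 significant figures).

Adiabatic: TV^(γ−1) = const with γ = 7/5.
T₂ = T₁ (V₁/V₂)^(γ−1) = 571 × (16.9/42.7)^0.4 = 571 × 0.6902 = 394.1 K.
W_by = nCᵥ(T₁ − T₂) = (2.67)(20.79)(571 − 394.1) = 9817 J.

W ≈ 9.82 kJ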